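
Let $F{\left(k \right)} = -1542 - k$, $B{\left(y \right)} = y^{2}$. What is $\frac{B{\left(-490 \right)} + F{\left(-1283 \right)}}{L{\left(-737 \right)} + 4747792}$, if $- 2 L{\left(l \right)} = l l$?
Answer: $\frac{479682}{8952415} \approx 0.053581$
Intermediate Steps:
$L{\left(l \right)} = - \frac{l^{2}}{2}$ ($L{\left(l \right)} = - \frac{l l}{2} = - \frac{l^{2}}{2}$)
$\frac{B{\left(-490 \right)} + F{\left(-1283 \right)}}{L{\left(-737 \right)} + 4747792} = \frac{\left(-490\right)^{2} - 259}{- \frac{\left(-737\right)^{2}}{2} + 4747792} = \frac{240100 + \left(-1542 + 1283\right)}{\left(- \frac{1}{2}\right) 543169 + 4747792} = \frac{240100 - 259}{- \frac{543169}{2} + 4747792} = \frac{239841}{\frac{8952415}{2}} = 239841 \cdot \frac{2}{8952415} = \frac{479682}{8952415}$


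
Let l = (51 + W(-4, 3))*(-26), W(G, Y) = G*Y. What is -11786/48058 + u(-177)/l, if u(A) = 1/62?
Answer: -370505153/1510655172 ≈ -0.24526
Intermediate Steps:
u(A) = 1/62
l = -1014 (l = (51 - 4*3)*(-26) = (51 - 12)*(-26) = 39*(-26) = -1014)
-11786/48058 + u(-177)/l = -11786/48058 + (1/62)/(-1014) = -11786*1/48058 + (1/62)*(-1/1014) = -5893/24029 - 1/62868 = -370505153/1510655172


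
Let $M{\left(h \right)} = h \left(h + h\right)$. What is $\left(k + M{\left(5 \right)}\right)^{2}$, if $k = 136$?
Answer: $34596$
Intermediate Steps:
$M{\left(h \right)} = 2 h^{2}$ ($M{\left(h \right)} = h 2 h = 2 h^{2}$)
$\left(k + M{\left(5 \right)}\right)^{2} = \left(136 + 2 \cdot 5^{2}\right)^{2} = \left(136 + 2 \cdot 25\right)^{2} = \left(136 + 50\right)^{2} = 186^{2} = 34596$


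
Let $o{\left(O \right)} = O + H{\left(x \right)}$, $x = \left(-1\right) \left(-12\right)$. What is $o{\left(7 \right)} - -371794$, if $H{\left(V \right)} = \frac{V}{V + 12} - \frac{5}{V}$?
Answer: $\frac{4461613}{12} \approx 3.718 \cdot 10^{5}$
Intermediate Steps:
$x = 12$
$H{\left(V \right)} = - \frac{5}{V} + \frac{V}{12 + V}$ ($H{\left(V \right)} = \frac{V}{12 + V} - \frac{5}{V} = - \frac{5}{V} + \frac{V}{12 + V}$)
$o{\left(O \right)} = \frac{1}{12} + O$ ($o{\left(O \right)} = O + \frac{-60 + 12^{2} - 60}{12 \left(12 + 12\right)} = O + \frac{-60 + 144 - 60}{12 \cdot 24} = O + \frac{1}{12} \cdot \frac{1}{24} \cdot 24 = O + \frac{1}{12} = \frac{1}{12} + O$)
$o{\left(7 \right)} - -371794 = \left(\frac{1}{12} + 7\right) - -371794 = \frac{85}{12} + 371794 = \frac{4461613}{12}$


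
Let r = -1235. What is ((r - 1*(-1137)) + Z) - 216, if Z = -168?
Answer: -482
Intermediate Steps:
((r - 1*(-1137)) + Z) - 216 = ((-1235 - 1*(-1137)) - 168) - 216 = ((-1235 + 1137) - 168) - 216 = (-98 - 168) - 216 = -266 - 216 = -482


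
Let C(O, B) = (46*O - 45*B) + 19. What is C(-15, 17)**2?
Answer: 2062096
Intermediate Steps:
C(O, B) = 19 - 45*B + 46*O (C(O, B) = (-45*B + 46*O) + 19 = 19 - 45*B + 46*O)
C(-15, 17)**2 = (19 - 45*17 + 46*(-15))**2 = (19 - 765 - 690)**2 = (-1436)**2 = 2062096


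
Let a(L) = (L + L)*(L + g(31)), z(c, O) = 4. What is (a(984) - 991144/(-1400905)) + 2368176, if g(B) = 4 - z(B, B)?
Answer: 548223630344/127355 ≈ 4.3047e+6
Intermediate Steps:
g(B) = 0 (g(B) = 4 - 1*4 = 4 - 4 = 0)
a(L) = 2*L² (a(L) = (L + L)*(L + 0) = (2*L)*L = 2*L²)
(a(984) - 991144/(-1400905)) + 2368176 = (2*984² - 991144/(-1400905)) + 2368176 = (2*968256 - 991144*(-1/1400905)) + 2368176 = (1936512 + 90104/127355) + 2368176 = 246624575864/127355 + 2368176 = 548223630344/127355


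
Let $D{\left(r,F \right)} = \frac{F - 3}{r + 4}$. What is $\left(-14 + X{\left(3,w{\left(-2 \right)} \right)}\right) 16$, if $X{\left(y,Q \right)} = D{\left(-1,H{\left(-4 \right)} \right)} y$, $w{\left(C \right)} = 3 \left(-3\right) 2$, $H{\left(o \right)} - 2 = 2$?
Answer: $-208$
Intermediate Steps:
$H{\left(o \right)} = 4$ ($H{\left(o \right)} = 2 + 2 = 4$)
$w{\left(C \right)} = -18$ ($w{\left(C \right)} = \left(-9\right) 2 = -18$)
$D{\left(r,F \right)} = \frac{-3 + F}{4 + r}$
$X{\left(y,Q \right)} = \frac{y}{3}$ ($X{\left(y,Q \right)} = \frac{-3 + 4}{4 - 1} y = \frac{1}{3} \cdot 1 y = \frac{y}{3}$)
$\left(-14 + X{\left(3,w{\left(-2 \right)} \right)}\right) 16 = \left(-14 + \frac{1}{3} \cdot 3\right) 16 = \left(-14 + 1\right) 16 = \left(-13\right) 16 = -208$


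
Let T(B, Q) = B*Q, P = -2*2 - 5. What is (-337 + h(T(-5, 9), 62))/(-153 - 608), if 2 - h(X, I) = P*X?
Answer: 740/761 ≈ 0.97240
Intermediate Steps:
P = -9 (P = -4 - 5 = -9)
h(X, I) = 2 + 9*X (h(X, I) = 2 - (-9)*X = 2 + 9*X)
(-337 + h(T(-5, 9), 62))/(-153 - 608) = (-337 + (2 + 9*(-5*9)))/(-153 - 608) = (-337 + (2 + 9*(-45)))/(-761) = (-337 + (2 - 405))*(-1/761) = (-337 - 403)*(-1/761) = -740*(-1/761) = 740/761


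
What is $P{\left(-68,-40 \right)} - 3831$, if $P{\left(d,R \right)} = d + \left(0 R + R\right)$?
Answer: $-3939$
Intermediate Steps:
$P{\left(d,R \right)} = R + d$ ($P{\left(d,R \right)} = d + \left(0 + R\right) = d + R = R + d$)
$P{\left(-68,-40 \right)} - 3831 = \left(-40 - 68\right) - 3831 = -108 - 3831 = -3939$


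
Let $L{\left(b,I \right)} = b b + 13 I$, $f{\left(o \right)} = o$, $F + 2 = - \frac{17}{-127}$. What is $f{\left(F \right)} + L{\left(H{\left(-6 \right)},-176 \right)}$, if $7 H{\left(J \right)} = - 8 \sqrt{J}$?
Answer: $- \frac{14298605}{6223} \approx -2297.7$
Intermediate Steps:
$H{\left(J \right)} = - \frac{8 \sqrt{J}}{7}$ ($H{\left(J \right)} = \frac{\left(-8\right) \sqrt{J}}{7} = - \frac{8 \sqrt{J}}{7}$)
$F = - \frac{237}{127}$ ($F = -2 - \frac{17}{-127} = -2 - - \frac{17}{127} = -2 + \frac{17}{127} = - \frac{237}{127} \approx -1.8661$)
$L{\left(b,I \right)} = b^{2} + 13 I$
$f{\left(F \right)} + L{\left(H{\left(-6 \right)},-176 \right)} = - \frac{237}{127} + \left(\left(- \frac{8 \sqrt{-6}}{7}\right)^{2} + 13 \left(-176\right)\right) = - \frac{237}{127} - \left(2288 - \left(- \frac{8 i \sqrt{6}}{7}\right)^{2}\right) = - \frac{237}{127} - \frac{112496}{49} = - \frac{14298605}{6223}$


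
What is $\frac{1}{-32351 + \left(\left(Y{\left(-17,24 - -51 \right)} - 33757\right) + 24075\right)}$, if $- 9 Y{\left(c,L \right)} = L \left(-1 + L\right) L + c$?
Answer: $- \frac{9}{794530} \approx -1.1327 \cdot 10^{-5}$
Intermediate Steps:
$Y{\left(c,L \right)} = - \frac{c}{9} - \frac{L^{2} \left(-1 + L\right)}{9}$ ($Y{\left(c,L \right)} = - \frac{L \left(-1 + L\right) L + c}{9} = - \frac{L^{2} \left(-1 + L\right) + c}{9} = - \frac{c + L^{2} \left(-1 + L\right)}{9} = - \frac{c}{9} - \frac{L^{2} \left(-1 + L\right)}{9}$)
$\frac{1}{-32351 + \left(\left(Y{\left(-17,24 - -51 \right)} - 33757\right) + 24075\right)} = \frac{1}{-32351 - \left(\frac{87121}{9} - \frac{\left(24 - -51\right)^{2}}{9} + \frac{\left(24 - -51\right)^{3}}{9}\right)} = \frac{1}{-32351 - \left(\frac{87121}{9} - \frac{\left(24 + 51\right)^{2}}{9} + \frac{\left(24 + 51\right)^{3}}{9}\right)} = \frac{1}{-32351 + \left(\left(\left(\frac{17}{9} - \frac{75^{3}}{9} + \frac{75^{2}}{9}\right) - 33757\right) + 24075\right)} = \frac{1}{-32351 + \left(\left(\left(\frac{17}{9} - 46875 + \frac{1}{9} \cdot 5625\right) - 33757\right) + 24075\right)} = \frac{1}{-32351 + \left(\left(\left(\frac{17}{9} - 46875 + 625\right) - 33757\right) + 24075\right)} = \frac{1}{-32351 + \left(\left(- \frac{416233}{9} - 33757\right) + 24075\right)} = \frac{1}{-32351 + \left(- \frac{720046}{9} + 24075\right)} = \frac{1}{-32351 - \frac{503371}{9}} = \frac{1}{- \frac{794530}{9}} = - \frac{9}{794530}$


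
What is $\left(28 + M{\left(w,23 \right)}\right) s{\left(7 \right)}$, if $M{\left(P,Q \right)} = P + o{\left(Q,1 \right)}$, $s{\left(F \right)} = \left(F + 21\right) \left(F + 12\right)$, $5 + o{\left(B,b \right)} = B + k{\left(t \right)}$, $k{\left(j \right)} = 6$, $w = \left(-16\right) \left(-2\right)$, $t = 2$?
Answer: $44688$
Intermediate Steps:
$w = 32$
$o{\left(B,b \right)} = 1 + B$ ($o{\left(B,b \right)} = -5 + \left(B + 6\right) = -5 + \left(6 + B\right) = 1 + B$)
$s{\left(F \right)} = \left(12 + F\right) \left(21 + F\right)$ ($s{\left(F \right)} = \left(21 + F\right) \left(12 + F\right) = \left(12 + F\right) \left(21 + F\right)$)
$M{\left(P,Q \right)} = 1 + P + Q$ ($M{\left(P,Q \right)} = P + \left(1 + Q\right) = 1 + P + Q$)
$\left(28 + M{\left(w,23 \right)}\right) s{\left(7 \right)} = \left(28 + \left(1 + 32 + 23\right)\right) \left(252 + 7^{2} + 33 \cdot 7\right) = \left(28 + 56\right) \left(252 + 49 + 231\right) = 84 \cdot 532 = 44688$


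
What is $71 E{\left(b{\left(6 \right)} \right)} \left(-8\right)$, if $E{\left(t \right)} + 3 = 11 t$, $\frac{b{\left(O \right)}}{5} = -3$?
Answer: $95424$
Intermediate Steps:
$b{\left(O \right)} = -15$ ($b{\left(O \right)} = 5 \left(-3\right) = -15$)
$E{\left(t \right)} = -3 + 11 t$
$71 E{\left(b{\left(6 \right)} \right)} \left(-8\right) = 71 \left(-3 + 11 \left(-15\right)\right) \left(-8\right) = 71 \left(-3 - 165\right) \left(-8\right) = 71 \left(-168\right) \left(-8\right) = \left(-11928\right) \left(-8\right) = 95424$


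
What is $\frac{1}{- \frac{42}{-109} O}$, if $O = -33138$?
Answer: $- \frac{109}{1391796} \approx -7.8316 \cdot 10^{-5}$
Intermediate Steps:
$\frac{1}{- \frac{42}{-109} O} = \frac{1}{- \frac{42}{-109} \left(-33138\right)} = \frac{1}{\left(-42\right) \left(- \frac{1}{109}\right) \left(-33138\right)} = \frac{1}{\frac{42}{109} \left(-33138\right)} = \frac{1}{- \frac{1391796}{109}} = - \frac{109}{1391796}$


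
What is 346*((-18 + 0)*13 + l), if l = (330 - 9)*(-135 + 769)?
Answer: 70334880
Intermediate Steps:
l = 203514 (l = 321*634 = 203514)
346*((-18 + 0)*13 + l) = 346*((-18 + 0)*13 + 203514) = 346*(-18*13 + 203514) = 346*(-234 + 203514) = 346*203280 = 70334880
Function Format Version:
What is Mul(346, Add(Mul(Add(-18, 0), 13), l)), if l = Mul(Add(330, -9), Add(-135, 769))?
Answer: 70334880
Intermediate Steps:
l = 203514 (l = Mul(321, 634) = 203514)
Mul(346, Add(Mul(Add(-18, 0), 13), l)) = Mul(346, Add(Mul(Add(-18, 0), 13), 203514)) = Mul(346, Add(Mul(-18, 13), 203514)) = Mul(346, Add(-234, 203514)) = Mul(346, 203280) = 70334880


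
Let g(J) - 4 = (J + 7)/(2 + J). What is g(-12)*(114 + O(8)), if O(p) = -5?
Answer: 981/2 ≈ 490.50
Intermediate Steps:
g(J) = 4 + (7 + J)/(2 + J) (g(J) = 4 + (J + 7)/(2 + J) = 4 + (7 + J)/(2 + J))
g(-12)*(114 + O(8)) = (5*(3 - 12)/(2 - 12))*(114 - 5) = (5*(-9)/(-10))*109 = (5*(-⅒)*(-9))*109 = (9/2)*109 = 981/2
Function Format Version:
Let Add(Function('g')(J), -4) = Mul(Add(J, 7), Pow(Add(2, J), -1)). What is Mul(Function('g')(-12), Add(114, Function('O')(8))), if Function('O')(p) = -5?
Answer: Rational(981, 2) ≈ 490.50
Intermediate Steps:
Function('g')(J) = Add(4, Mul(Pow(Add(2, J), -1), Add(7, J))) (Function('g')(J) = Add(4, Mul(Add(J, 7), Pow(Add(2, J), -1))) = Add(4, Mul(Add(7, J), Pow(Add(2, J), -1))) = Add(4, Mul(Pow(Add(2, J), -1), Add(7, J))))
Mul(Function('g')(-12), Add(114, Function('O')(8))) = Mul(Mul(5, Pow(Add(2, -12), -1), Add(3, -12)), Add(114, -5)) = Mul(Mul(5, Pow(-10, -1), -9), 109) = Mul(Mul(5, Rational(-1, 10), -9), 109) = Mul(Rational(9, 2), 109) = Rational(981, 2)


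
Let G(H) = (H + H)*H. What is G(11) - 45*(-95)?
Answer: 4517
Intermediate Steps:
G(H) = 2*H² (G(H) = (2*H)*H = 2*H²)
G(11) - 45*(-95) = 2*11² - 45*(-95) = 2*121 + 4275 = 242 + 4275 = 4517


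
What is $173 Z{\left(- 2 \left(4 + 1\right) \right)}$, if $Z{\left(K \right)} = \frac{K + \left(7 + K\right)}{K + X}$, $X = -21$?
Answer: $\frac{2249}{31} \approx 72.548$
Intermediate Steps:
$Z{\left(K \right)} = \frac{7 + 2 K}{-21 + K}$ ($Z{\left(K \right)} = \frac{K + \left(7 + K\right)}{K - 21} = \frac{7 + 2 K}{-21 + K}$)
$173 Z{\left(- 2 \left(4 + 1\right) \right)} = 173 \frac{7 + 2 \left(- 2 \left(4 + 1\right)\right)}{-21 - 2 \left(4 + 1\right)} = 173 \frac{7 + 2 \left(\left(-2\right) 5\right)}{-21 - 10} = 173 \frac{7 + 2 \left(-10\right)}{-21 - 10} = 173 \frac{7 - 20}{-31} = 173 \left(\left(- \frac{1}{31}\right) \left(-13\right)\right) = 173 \cdot \frac{13}{31} = \frac{2249}{31}$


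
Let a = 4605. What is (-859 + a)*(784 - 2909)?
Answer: -7960250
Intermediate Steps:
(-859 + a)*(784 - 2909) = (-859 + 4605)*(784 - 2909) = 3746*(-2125) = -7960250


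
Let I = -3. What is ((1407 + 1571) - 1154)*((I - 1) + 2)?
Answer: -3648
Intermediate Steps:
((1407 + 1571) - 1154)*((I - 1) + 2) = ((1407 + 1571) - 1154)*((-3 - 1) + 2) = (2978 - 1154)*(-4 + 2) = 1824*(-2) = -3648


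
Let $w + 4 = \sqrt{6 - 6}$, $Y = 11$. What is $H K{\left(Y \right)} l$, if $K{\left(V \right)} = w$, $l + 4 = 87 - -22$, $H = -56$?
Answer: $23520$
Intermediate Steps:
$l = 105$ ($l = -4 + \left(87 - -22\right) = -4 + \left(87 + 22\right) = -4 + 109 = 105$)
$w = -4$ ($w = -4 + \sqrt{6 - 6} = -4 + \sqrt{0} = -4 + 0 = -4$)
$K{\left(V \right)} = -4$
$H K{\left(Y \right)} l = \left(-56\right) \left(-4\right) 105 = 224 \cdot 105 = 23520$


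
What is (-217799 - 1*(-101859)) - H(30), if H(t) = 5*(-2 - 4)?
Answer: -115910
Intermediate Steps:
H(t) = -30 (H(t) = 5*(-6) = -30)
(-217799 - 1*(-101859)) - H(30) = (-217799 - 1*(-101859)) - 1*(-30) = (-217799 + 101859) + 30 = -115940 + 30 = -115910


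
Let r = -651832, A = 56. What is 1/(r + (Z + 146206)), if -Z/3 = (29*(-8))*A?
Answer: -1/466650 ≈ -2.1429e-6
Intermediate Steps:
Z = 38976 (Z = -3*29*(-8)*56 = -(-696)*56 = -3*(-12992) = 38976)
1/(r + (Z + 146206)) = 1/(-651832 + (38976 + 146206)) = 1/(-651832 + 185182) = 1/(-466650) = -1/466650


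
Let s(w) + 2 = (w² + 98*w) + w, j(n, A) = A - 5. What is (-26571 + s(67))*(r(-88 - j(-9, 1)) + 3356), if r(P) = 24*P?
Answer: -20704340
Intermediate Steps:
j(n, A) = -5 + A
s(w) = -2 + w² + 99*w (s(w) = -2 + ((w² + 98*w) + w) = -2 + (w² + 99*w) = -2 + w² + 99*w)
(-26571 + s(67))*(r(-88 - j(-9, 1)) + 3356) = (-26571 + (-2 + 67² + 99*67))*(24*(-88 - (-5 + 1)) + 3356) = (-26571 + (-2 + 4489 + 6633))*(24*(-88 - 1*(-4)) + 3356) = (-26571 + 11120)*(24*(-88 + 4) + 3356) = -15451*(24*(-84) + 3356) = -15451*(-2016 + 3356) = -15451*1340 = -20704340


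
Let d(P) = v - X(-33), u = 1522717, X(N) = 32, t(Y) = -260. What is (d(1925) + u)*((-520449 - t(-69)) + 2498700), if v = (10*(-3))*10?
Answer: 3012055468735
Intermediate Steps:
v = -300 (v = -30*10 = -300)
d(P) = -332 (d(P) = -300 - 1*32 = -300 - 32 = -332)
(d(1925) + u)*((-520449 - t(-69)) + 2498700) = (-332 + 1522717)*((-520449 - 1*(-260)) + 2498700) = 1522385*((-520449 + 260) + 2498700) = 1522385*(-520189 + 2498700) = 1522385*1978511 = 3012055468735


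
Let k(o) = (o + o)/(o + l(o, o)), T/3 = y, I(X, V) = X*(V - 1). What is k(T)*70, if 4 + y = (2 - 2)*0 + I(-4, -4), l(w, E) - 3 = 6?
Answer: 2240/19 ≈ 117.89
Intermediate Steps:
l(w, E) = 9 (l(w, E) = 3 + 6 = 9)
I(X, V) = X*(-1 + V)
y = 16 (y = -4 + ((2 - 2)*0 - 4*(-1 - 4)) = -4 + (0*0 - 4*(-5)) = -4 + (0 + 20) = -4 + 20 = 16)
T = 48 (T = 3*16 = 48)
k(o) = 2*o/(9 + o) (k(o) = (o + o)/(o + 9) = (2*o)/(9 + o) = 2*o/(9 + o))
k(T)*70 = (2*48/(9 + 48))*70 = (2*48/57)*70 = (2*48*(1/57))*70 = (32/19)*70 = 2240/19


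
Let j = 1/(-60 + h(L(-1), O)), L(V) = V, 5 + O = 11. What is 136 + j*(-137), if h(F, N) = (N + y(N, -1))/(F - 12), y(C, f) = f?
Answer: 108541/785 ≈ 138.27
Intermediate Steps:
O = 6 (O = -5 + 11 = 6)
h(F, N) = (-1 + N)/(-12 + F) (h(F, N) = (N - 1)/(F - 12) = (-1 + N)/(-12 + F))
j = -13/785 (j = 1/(-60 + (-1 + 6)/(-12 - 1)) = 1/(-60 + 5/(-13)) = 1/(-60 - 1/13*5) = 1/(-60 - 5/13) = 1/(-785/13) = -13/785 ≈ -0.016560)
136 + j*(-137) = 136 - 13/785*(-137) = 136 + 1781/785 = 108541/785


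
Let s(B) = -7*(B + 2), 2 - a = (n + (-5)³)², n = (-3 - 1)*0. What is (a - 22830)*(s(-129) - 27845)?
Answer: 1036539068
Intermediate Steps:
n = 0 (n = -4*0 = 0)
a = -15623 (a = 2 - (0 + (-5)³)² = 2 - (0 - 125)² = 2 - 1*(-125)² = 2 - 1*15625 = 2 - 15625 = -15623)
s(B) = -14 - 7*B (s(B) = -7*(2 + B) = -14 - 7*B)
(a - 22830)*(s(-129) - 27845) = (-15623 - 22830)*((-14 - 7*(-129)) - 27845) = -38453*((-14 + 903) - 27845) = -38453*(889 - 27845) = -38453*(-26956) = 1036539068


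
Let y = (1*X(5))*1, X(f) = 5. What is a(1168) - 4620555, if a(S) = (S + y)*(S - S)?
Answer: -4620555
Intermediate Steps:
y = 5 (y = (1*5)*1 = 5*1 = 5)
a(S) = 0 (a(S) = (S + 5)*(S - S) = (5 + S)*0 = 0)
a(1168) - 4620555 = 0 - 4620555 = -4620555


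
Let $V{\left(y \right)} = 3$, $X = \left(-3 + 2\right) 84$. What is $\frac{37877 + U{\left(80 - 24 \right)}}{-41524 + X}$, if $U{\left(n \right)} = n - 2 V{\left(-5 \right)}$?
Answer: $- \frac{37927}{41608} \approx -0.91153$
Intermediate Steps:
$X = -84$ ($X = \left(-1\right) 84 = -84$)
$U{\left(n \right)} = -6 + n$ ($U{\left(n \right)} = n - 6 = -6 + n$)
$\frac{37877 + U{\left(80 - 24 \right)}}{-41524 + X} = \frac{37877 + \left(-6 + \left(80 - 24\right)\right)}{-41524 - 84} = \frac{37877 + \left(-6 + \left(80 - 24\right)\right)}{-41608} = \left(37877 + \left(-6 + 56\right)\right) \left(- \frac{1}{41608}\right) = \left(37877 + 50\right) \left(- \frac{1}{41608}\right) = 37927 \left(- \frac{1}{41608}\right) = - \frac{37927}{41608}$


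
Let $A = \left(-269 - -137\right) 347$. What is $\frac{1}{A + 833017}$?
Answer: $\frac{1}{787213} \approx 1.2703 \cdot 10^{-6}$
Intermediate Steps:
$A = -45804$ ($A = \left(-269 + 137\right) 347 = \left(-132\right) 347 = -45804$)
$\frac{1}{A + 833017} = \frac{1}{-45804 + 833017} = \frac{1}{787213}$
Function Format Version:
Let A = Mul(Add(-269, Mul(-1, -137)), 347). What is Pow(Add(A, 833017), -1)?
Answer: Rational(1, 787213) ≈ 1.2703e-6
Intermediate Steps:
A = -45804 (A = Mul(Add(-269, 137), 347) = Mul(-132, 347) = -45804)
Pow(Add(A, 833017), -1) = Pow(Add(-45804, 833017), -1) = Pow(787213, -1) = Rational(1, 787213)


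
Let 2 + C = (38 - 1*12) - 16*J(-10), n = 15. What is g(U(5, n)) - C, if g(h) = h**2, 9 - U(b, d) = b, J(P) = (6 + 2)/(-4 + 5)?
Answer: 120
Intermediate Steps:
J(P) = 8 (J(P) = 8/1 = 8*1 = 8)
U(b, d) = 9 - b
C = -104 (C = -2 + ((38 - 1*12) - 16*8) = -2 + ((38 - 12) - 128) = -2 + (26 - 128) = -2 - 102 = -104)
g(U(5, n)) - C = (9 - 1*5)**2 - 1*(-104) = (9 - 5)**2 + 104 = 4**2 + 104 = 16 + 104 = 120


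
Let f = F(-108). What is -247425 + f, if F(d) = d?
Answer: -247533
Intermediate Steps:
f = -108
-247425 + f = -247425 - 108 = -247533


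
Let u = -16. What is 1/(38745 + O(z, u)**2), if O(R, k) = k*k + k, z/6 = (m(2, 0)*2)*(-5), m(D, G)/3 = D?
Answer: 1/96345 ≈ 1.0379e-5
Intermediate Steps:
m(D, G) = 3*D
z = -360 (z = 6*(((3*2)*2)*(-5)) = 6*((6*2)*(-5)) = 6*(12*(-5)) = 6*(-60) = -360)
O(R, k) = k + k**2 (O(R, k) = k**2 + k = k + k**2)
1/(38745 + O(z, u)**2) = 1/(38745 + (-16*(1 - 16))**2) = 1/(38745 + (-16*(-15))**2) = 1/(38745 + 240**2) = 1/(38745 + 57600) = 1/96345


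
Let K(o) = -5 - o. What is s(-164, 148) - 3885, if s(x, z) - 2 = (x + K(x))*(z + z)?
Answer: -5363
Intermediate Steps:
s(x, z) = 2 - 10*z (s(x, z) = 2 + (x + (-5 - x))*(z + z) = 2 - 10*z)
s(-164, 148) - 3885 = (2 - 10*148) - 3885 = (2 - 1480) - 3885 = -1478 - 3885 = -5363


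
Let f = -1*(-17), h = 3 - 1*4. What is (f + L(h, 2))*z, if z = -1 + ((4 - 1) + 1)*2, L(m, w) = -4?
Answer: 91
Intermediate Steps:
h = -1 (h = 3 - 4 = -1)
z = 7 (z = -1 + (3 + 1)*2 = -1 + 4*2 = -1 + 8 = 7)
f = 17
(f + L(h, 2))*z = (17 - 4)*7 = 13*7 = 91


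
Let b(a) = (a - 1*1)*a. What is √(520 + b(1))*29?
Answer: 58*√130 ≈ 661.30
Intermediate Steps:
b(a) = a*(-1 + a) (b(a) = (a - 1)*a = (-1 + a)*a = a*(-1 + a))
√(520 + b(1))*29 = √(520 + 1*(-1 + 1))*29 = √(520 + 1*0)*29 = √(520 + 0)*29 = √520*29 = (2*√130)*29 = 58*√130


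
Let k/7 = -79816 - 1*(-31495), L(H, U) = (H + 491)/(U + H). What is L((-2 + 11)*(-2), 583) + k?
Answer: -191109082/565 ≈ -3.3825e+5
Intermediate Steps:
L(H, U) = (491 + H)/(H + U)
k = -338247 (k = 7*(-79816 - 1*(-31495)) = 7*(-79816 + 31495) = 7*(-48321) = -338247)
L((-2 + 11)*(-2), 583) + k = (491 + (-2 + 11)*(-2))/((-2 + 11)*(-2) + 583) - 338247 = (491 + 9*(-2))/(9*(-2) + 583) - 338247 = (491 - 18)/(-18 + 583) - 338247 = 473/565 - 338247 = -191109082/565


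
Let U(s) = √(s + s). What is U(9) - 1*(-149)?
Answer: 149 + 3*√2 ≈ 153.24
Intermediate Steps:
U(s) = √2*√s (U(s) = √(2*s) = √2*√s)
U(9) - 1*(-149) = √2*√9 - 1*(-149) = √2*3 + 149 = 3*√2 + 149 = 149 + 3*√2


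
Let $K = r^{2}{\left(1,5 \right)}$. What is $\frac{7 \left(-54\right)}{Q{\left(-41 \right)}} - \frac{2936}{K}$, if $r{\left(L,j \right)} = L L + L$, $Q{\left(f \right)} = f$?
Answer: $- \frac{29716}{41} \approx -724.78$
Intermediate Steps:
$r{\left(L,j \right)} = L + L^{2}$ ($r{\left(L,j \right)} = L^{2} + L = L + L^{2}$)
$K = 4$ ($K = \left(1 \left(1 + 1\right)\right)^{2} = \left(1 \cdot 2\right)^{2} = 2^{2} = 4$)
$\frac{7 \left(-54\right)}{Q{\left(-41 \right)}} - \frac{2936}{K} = \frac{7 \left(-54\right)}{-41} - \frac{2936}{4} = \left(-378\right) \left(- \frac{1}{41}\right) - 734 = \frac{378}{41} - 734 = - \frac{29716}{41}$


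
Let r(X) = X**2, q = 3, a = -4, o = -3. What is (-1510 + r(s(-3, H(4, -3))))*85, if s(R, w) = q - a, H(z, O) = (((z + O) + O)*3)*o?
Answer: -124185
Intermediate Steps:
H(z, O) = -18*O - 9*z (H(z, O) = (((z + O) + O)*3)*(-3) = (((O + z) + O)*3)*(-3) = ((z + 2*O)*3)*(-3) = (3*z + 6*O)*(-3) = -18*O - 9*z)
s(R, w) = 7 (s(R, w) = 3 - 1*(-4) = 3 + 4 = 7)
(-1510 + r(s(-3, H(4, -3))))*85 = (-1510 + 7**2)*85 = (-1510 + 49)*85 = -1461*85 = -124185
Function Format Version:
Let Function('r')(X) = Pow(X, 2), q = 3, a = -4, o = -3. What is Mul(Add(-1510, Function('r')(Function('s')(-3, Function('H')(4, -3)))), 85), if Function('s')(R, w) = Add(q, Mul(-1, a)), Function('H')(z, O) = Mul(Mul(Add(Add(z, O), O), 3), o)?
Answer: -124185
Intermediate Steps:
Function('H')(z, O) = Add(Mul(-18, O), Mul(-9, z)) (Function('H')(z, O) = Mul(Mul(Add(Add(z, O), O), 3), -3) = Mul(Mul(Add(Add(O, z), O), 3), -3) = Mul(Mul(Add(z, Mul(2, O)), 3), -3) = Mul(Add(Mul(3, z), Mul(6, O)), -3) = Add(Mul(-18, O), Mul(-9, z)))
Function('s')(R, w) = 7 (Function('s')(R, w) = Add(3, Mul(-1, -4)) = Add(3, 4) = 7)
Mul(Add(-1510, Function('r')(Function('s')(-3, Function('H')(4, -3)))), 85) = Mul(Add(-1510, Pow(7, 2)), 85) = Mul(Add(-1510, 49), 85) = Mul(-1461, 85) = -124185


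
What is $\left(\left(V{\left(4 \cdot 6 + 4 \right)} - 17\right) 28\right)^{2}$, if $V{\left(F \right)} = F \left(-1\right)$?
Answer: $1587600$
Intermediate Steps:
$V{\left(F \right)} = - F$
$\left(\left(V{\left(4 \cdot 6 + 4 \right)} - 17\right) 28\right)^{2} = \left(\left(- (4 \cdot 6 + 4) - 17\right) 28\right)^{2} = \left(\left(- (24 + 4) - 17\right) 28\right)^{2} = \left(\left(\left(-1\right) 28 - 17\right) 28\right)^{2} = \left(\left(-28 - 17\right) 28\right)^{2} = \left(\left(-45\right) 28\right)^{2} = \left(-1260\right)^{2} = 1587600$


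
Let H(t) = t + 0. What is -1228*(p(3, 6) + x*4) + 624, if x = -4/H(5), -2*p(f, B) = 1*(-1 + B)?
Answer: 38118/5 ≈ 7623.6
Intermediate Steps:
H(t) = t
p(f, B) = 1/2 - B/2 (p(f, B) = -(-1 + B)/2 = 1/2 - B/2)
x = -4/5 ≈ -0.80000
-1228*(p(3, 6) + x*4) + 624 = -1228*((1/2 - 1/2*6) - 4/5*4) + 624 = -1228*((1/2 - 3) - 16/5) + 624 = -1228*(-5/2 - 16/5) + 624 = -1228*(-57/10) + 624 = 34998/5 + 624 = 38118/5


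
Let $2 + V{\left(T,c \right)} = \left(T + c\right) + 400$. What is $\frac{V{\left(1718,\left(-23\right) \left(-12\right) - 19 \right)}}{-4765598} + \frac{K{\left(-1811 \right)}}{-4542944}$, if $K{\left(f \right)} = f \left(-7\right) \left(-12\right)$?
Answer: $\frac{12753239715}{386604372152} \approx 0.032988$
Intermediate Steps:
$V{\left(T,c \right)} = 398 + T + c$ ($V{\left(T,c \right)} = -2 + \left(\left(T + c\right) + 400\right) = -2 + \left(400 + T + c\right) = 398 + T + c$)
$K{\left(f \right)} = 84 f$ ($K{\left(f \right)} = - 7 f \left(-12\right) = 84 f$)
$\frac{V{\left(1718,\left(-23\right) \left(-12\right) - 19 \right)}}{-4765598} + \frac{K{\left(-1811 \right)}}{-4542944} = \frac{398 + 1718 - -257}{-4765598} + \frac{84 \left(-1811\right)}{-4542944} = \left(398 + 1718 + \left(276 - 19\right)\right) \left(- \frac{1}{4765598}\right) - - \frac{5433}{162248} = \left(398 + 1718 + 257\right) \left(- \frac{1}{4765598}\right) + \frac{5433}{162248} = 2373 \left(- \frac{1}{4765598}\right) + \frac{5433}{162248} = - \frac{2373}{4765598} + \frac{5433}{162248} = \frac{12753239715}{386604372152}$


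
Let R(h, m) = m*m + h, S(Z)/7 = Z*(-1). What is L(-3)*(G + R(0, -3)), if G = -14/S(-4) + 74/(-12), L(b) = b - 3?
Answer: -14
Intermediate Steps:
S(Z) = -7*Z (S(Z) = 7*(Z*(-1)) = 7*(-Z) = -7*Z)
L(b) = -3 + b
R(h, m) = h + m² (R(h, m) = m² + h = h + m²)
G = -20/3 (G = -14/((-7*(-4))) + 74/(-12) = -14/28 + 74*(-1/12) = -14*1/28 - 37/6 = -½ - 37/6 = -20/3 ≈ -6.6667)
L(-3)*(G + R(0, -3)) = (-3 - 3)*(-20/3 + (0 + (-3)²)) = -6*(-20/3 + (0 + 9)) = -6*(-20/3 + 9) = -6*7/3 = -14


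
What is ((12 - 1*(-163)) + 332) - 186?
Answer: 321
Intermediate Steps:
((12 - 1*(-163)) + 332) - 186 = ((12 + 163) + 332) - 186 = (175 + 332) - 186 = 507 - 186 = 321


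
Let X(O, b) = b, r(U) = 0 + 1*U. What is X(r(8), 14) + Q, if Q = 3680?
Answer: 3694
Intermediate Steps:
r(U) = U (r(U) = 0 + U = U)
X(r(8), 14) + Q = 14 + 3680 = 3694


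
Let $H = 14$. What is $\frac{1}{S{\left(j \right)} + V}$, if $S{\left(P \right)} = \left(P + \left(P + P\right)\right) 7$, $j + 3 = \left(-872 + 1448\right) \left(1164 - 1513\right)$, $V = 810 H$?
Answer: $- \frac{1}{4210227} \approx -2.3752 \cdot 10^{-7}$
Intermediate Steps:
$V = 11340$ ($V = 810 \cdot 14 = 11340$)
$j = -201027$ ($j = -3 + \left(-872 + 1448\right) \left(1164 - 1513\right) = -3 + 576 \left(-349\right) = -3 - 201024 = -201027$)
$S{\left(P \right)} = 21 P$ ($S{\left(P \right)} = \left(P + 2 P\right) 7 = 3 P 7 = 21 P$)
$\frac{1}{S{\left(j \right)} + V} = \frac{1}{21 \left(-201027\right) + 11340} = \frac{1}{-4221567 + 11340} = \frac{1}{-4210227} = - \frac{1}{4210227}$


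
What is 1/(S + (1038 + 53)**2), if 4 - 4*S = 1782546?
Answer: 2/1489291 ≈ 1.3429e-6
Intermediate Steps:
S = -891271/2 (S = 1 - 1/4*1782546 = 1 - 891273/2 = -891271/2 ≈ -4.4564e+5)
1/(S + (1038 + 53)**2) = 1/(-891271/2 + (1038 + 53)**2) = 1/(-891271/2 + 1091**2) = 1/(-891271/2 + 1190281) = 1/(1489291/2) = 2/1489291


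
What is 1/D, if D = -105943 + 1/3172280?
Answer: -3172280/336080860039 ≈ -9.4390e-6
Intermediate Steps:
D = -336080860039/3172280 (D = -105943 + 1/3172280 = -336080860039/3172280 ≈ -1.0594e+5)
1/D = 1/(-336080860039/3172280) = -3172280/336080860039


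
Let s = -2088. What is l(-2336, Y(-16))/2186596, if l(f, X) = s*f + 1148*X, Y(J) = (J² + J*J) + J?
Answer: 1361744/546649 ≈ 2.4911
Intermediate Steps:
Y(J) = J + 2*J² (Y(J) = (J² + J²) + J = 2*J² + J = J + 2*J²)
l(f, X) = -2088*f + 1148*X
l(-2336, Y(-16))/2186596 = (-2088*(-2336) + 1148*(-16*(1 + 2*(-16))))/2186596 = (4877568 + 1148*(-16*(1 - 32)))*(1/2186596) = (4877568 + 1148*(-16*(-31)))*(1/2186596) = (4877568 + 1148*496)*(1/2186596) = (4877568 + 569408)*(1/2186596) = 5446976*(1/2186596) = 1361744/546649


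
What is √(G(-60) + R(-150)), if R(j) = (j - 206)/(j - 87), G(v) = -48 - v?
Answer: 40*√474/237 ≈ 3.6745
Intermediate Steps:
R(j) = (-206 + j)/(-87 + j)
√(G(-60) + R(-150)) = √((-48 - 1*(-60)) + (-206 - 150)/(-87 - 150)) = √((-48 + 60) - 356/(-237)) = √(12 - 1/237*(-356)) = √(12 + 356/237) = √(3200/237) = 40*√474/237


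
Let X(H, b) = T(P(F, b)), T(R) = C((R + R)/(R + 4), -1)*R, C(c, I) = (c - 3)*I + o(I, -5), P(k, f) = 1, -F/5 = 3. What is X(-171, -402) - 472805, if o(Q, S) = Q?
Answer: -2364017/5 ≈ -4.7280e+5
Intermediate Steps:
F = -15 (F = -5*3 = -15)
C(c, I) = I + I*(-3 + c) (C(c, I) = (c - 3)*I + I = (-3 + c)*I + I = I*(-3 + c) + I = I + I*(-3 + c))
T(R) = R*(2 - 2*R/(4 + R)) (T(R) = (-(-2 + (R + R)/(R + 4)))*R = (-(-2 + (2*R)/(4 + R)))*R = (-(-2 + 2*R/(4 + R)))*R = (2 - 2*R/(4 + R))*R = R*(2 - 2*R/(4 + R)))
X(H, b) = 8/5 (X(H, b) = 8*1/(4 + 1) = 8*1/5 = 8*1*(1/5) = 8/5)
X(-171, -402) - 472805 = 8/5 - 472805 = -2364017/5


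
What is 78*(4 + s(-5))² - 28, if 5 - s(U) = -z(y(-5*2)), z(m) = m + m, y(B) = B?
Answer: 9410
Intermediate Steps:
z(m) = 2*m
s(U) = -15 (s(U) = 5 - (-1)*2*(-5*2) = 5 - (-1)*2*(-10) = 5 - (-1)*(-20) = 5 - 1*20 = 5 - 20 = -15)
78*(4 + s(-5))² - 28 = 78*(4 - 15)² - 28 = 78*(-11)² - 28 = 78*121 - 28 = 9438 - 28 = 9410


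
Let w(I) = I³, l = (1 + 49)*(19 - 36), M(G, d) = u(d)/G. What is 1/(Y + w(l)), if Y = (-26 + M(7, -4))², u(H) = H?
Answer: -49/30092090404 ≈ -1.6283e-9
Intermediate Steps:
M(G, d) = d/G
l = -850 (l = 50*(-17) = -850)
Y = 34596/49 (Y = (-26 - 4/7)² = (-186/7)² = 34596/49 ≈ 706.04)
1/(Y + w(l)) = 1/(34596/49 + (-850)³) = 1/(34596/49 - 614125000) = 1/(-30092090404/49) = -49/30092090404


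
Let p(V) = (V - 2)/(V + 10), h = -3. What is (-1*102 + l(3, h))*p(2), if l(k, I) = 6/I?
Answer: 0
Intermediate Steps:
p(V) = (-2 + V)/(10 + V)
(-1*102 + l(3, h))*p(2) = (-1*102 + 6/(-3))*((-2 + 2)/(10 + 2)) = (-102 + 6*(-⅓))*(0/12) = (-102 - 2)*((1/12)*0) = -104*0 = 0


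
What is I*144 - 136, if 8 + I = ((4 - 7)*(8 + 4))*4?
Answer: -22024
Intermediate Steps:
I = -152 (I = -8 + ((4 - 7)*(8 + 4))*4 = -8 - 3*12*4 = -8 - 36*4 = -8 - 144 = -152)
I*144 - 136 = -152*144 - 136 = -21888 - 136 = -22024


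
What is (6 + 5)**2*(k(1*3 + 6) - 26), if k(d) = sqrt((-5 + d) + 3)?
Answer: -3146 + 121*sqrt(7) ≈ -2825.9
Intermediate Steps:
k(d) = sqrt(-2 + d)
(6 + 5)**2*(k(1*3 + 6) - 26) = (6 + 5)**2*(sqrt(-2 + (1*3 + 6)) - 26) = 11**2*(sqrt(-2 + (3 + 6)) - 26) = 121*(sqrt(-2 + 9) - 26) = 121*(sqrt(7) - 26) = 121*(-26 + sqrt(7)) = -3146 + 121*sqrt(7)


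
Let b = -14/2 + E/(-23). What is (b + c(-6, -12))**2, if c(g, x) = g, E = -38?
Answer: 68121/529 ≈ 128.77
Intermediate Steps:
b = -123/23 (b = -14/2 - 38/(-23) = -14*1/2 - 38*(-1/23) = -7 + 38/23 = -123/23 ≈ -5.3478)
(b + c(-6, -12))**2 = (-123/23 - 6)**2 = (-261/23)**2 = 68121/529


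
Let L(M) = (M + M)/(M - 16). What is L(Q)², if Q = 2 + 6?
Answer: 4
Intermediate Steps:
Q = 8
L(M) = 2*M/(-16 + M) (L(M) = (2*M)/(-16 + M) = 2*M/(-16 + M))
L(Q)² = (2*8/(-16 + 8))² = (2*8/(-8))² = (2*8*(-⅛))² = (-2)² = 4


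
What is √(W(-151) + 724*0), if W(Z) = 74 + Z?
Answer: I*√77 ≈ 8.775*I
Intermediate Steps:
√(W(-151) + 724*0) = √((74 - 151) + 724*0) = √(-77 + 0) = √(-77) = I*√77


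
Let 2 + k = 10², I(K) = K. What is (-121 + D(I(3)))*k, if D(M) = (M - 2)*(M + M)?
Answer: -11270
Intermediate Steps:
D(M) = 2*M*(-2 + M) (D(M) = (-2 + M)*(2*M) = 2*M*(-2 + M))
k = 98 (k = -2 + 10² = -2 + 100 = 98)
(-121 + D(I(3)))*k = (-121 + 2*3*(-2 + 3))*98 = (-121 + 2*3*1)*98 = (-121 + 6)*98 = -115*98 = -11270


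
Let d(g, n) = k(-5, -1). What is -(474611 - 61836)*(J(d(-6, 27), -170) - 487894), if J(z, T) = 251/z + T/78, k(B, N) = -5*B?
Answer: 7854100847846/39 ≈ 2.0139e+11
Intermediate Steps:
d(g, n) = 25 (d(g, n) = -5*(-5) = 25)
J(z, T) = 251/z + T/78 (J(z, T) = 251/z + T*(1/78) = 251/z + T/78)
-(474611 - 61836)*(J(d(-6, 27), -170) - 487894) = -(474611 - 61836)*((251/25 + (1/78)*(-170)) - 487894) = -412775*((251*(1/25) - 85/39) - 487894) = -412775*((251/25 - 85/39) - 487894) = -412775*(7664/975 - 487894) = -412775*(-475688986)/975 = -1*(-7854100847846/39) = 7854100847846/39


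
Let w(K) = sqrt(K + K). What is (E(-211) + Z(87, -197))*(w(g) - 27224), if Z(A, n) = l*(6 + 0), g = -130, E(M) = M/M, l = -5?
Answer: 789496 - 58*I*sqrt(65) ≈ 7.895e+5 - 467.61*I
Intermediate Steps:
E(M) = 1
Z(A, n) = -30 (Z(A, n) = -5*(6 + 0) = -5*6 = -30)
w(K) = sqrt(2)*sqrt(K) (w(K) = sqrt(2*K) = sqrt(2)*sqrt(K))
(E(-211) + Z(87, -197))*(w(g) - 27224) = (1 - 30)*(sqrt(2)*sqrt(-130) - 27224) = -29*(sqrt(2)*(I*sqrt(130)) - 27224) = -29*(2*I*sqrt(65) - 27224) = -29*(-27224 + 2*I*sqrt(65)) = 789496 - 58*I*sqrt(65)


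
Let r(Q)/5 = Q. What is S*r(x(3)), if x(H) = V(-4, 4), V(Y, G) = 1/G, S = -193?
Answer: -965/4 ≈ -241.25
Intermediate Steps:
x(H) = 1/4
r(Q) = 5*Q
S*r(x(3)) = -965/4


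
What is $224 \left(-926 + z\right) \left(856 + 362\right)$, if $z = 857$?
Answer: $-18825408$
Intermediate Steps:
$224 \left(-926 + z\right) \left(856 + 362\right) = 224 \left(-926 + 857\right) \left(856 + 362\right) = 224 \left(\left(-69\right) 1218\right) = 224 \left(-84042\right) = -18825408$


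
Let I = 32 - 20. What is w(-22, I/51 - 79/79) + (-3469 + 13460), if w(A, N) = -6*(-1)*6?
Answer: 10027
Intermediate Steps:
I = 12
w(A, N) = 36 (w(A, N) = 6*6 = 36)
w(-22, I/51 - 79/79) + (-3469 + 13460) = 36 + (-3469 + 13460) = 36 + 9991 = 10027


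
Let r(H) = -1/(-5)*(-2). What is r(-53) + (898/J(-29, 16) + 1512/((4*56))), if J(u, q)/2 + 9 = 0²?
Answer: -7837/180 ≈ -43.539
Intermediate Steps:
J(u, q) = -18 (J(u, q) = -18 + 2*0² = -18 + 2*0 = -18 + 0 = -18)
r(H) = -⅖ (r(H) = -1*(-⅕)*(-2) = (⅕)*(-2) = -⅖)
r(-53) + (898/J(-29, 16) + 1512/((4*56))) = -⅖ + (898/(-18) + 1512/((4*56))) = -⅖ + (898*(-1/18) + 1512/224) = -⅖ + (-449/9 + 1512*(1/224)) = -⅖ + (-449/9 + 27/4) = -⅖ - 1553/36 = -7837/180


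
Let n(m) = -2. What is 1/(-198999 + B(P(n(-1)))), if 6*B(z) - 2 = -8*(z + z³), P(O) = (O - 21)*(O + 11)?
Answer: 3/34882804 ≈ 8.6002e-8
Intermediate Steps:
P(O) = (-21 + O)*(11 + O)
B(z) = ⅓ - 4*z/3 - 4*z³/3 (B(z) = ⅓ + (-8*(z + z³))/6 = ⅓ + (-8*z - 8*z³)/6 = ⅓ + (-4*z/3 - 4*z³/3) = ⅓ - 4*z/3 - 4*z³/3)
1/(-198999 + B(P(n(-1)))) = 1/(-198999 + (⅓ - 4*(-231 + (-2)² - 10*(-2))/3 - 4*(-231 + (-2)² - 10*(-2))³/3)) = 1/(-198999 + (⅓ - 4*(-231 + 4 + 20)/3 - 4*(-231 + 4 + 20)³/3)) = 1/(-198999 + (⅓ - 4/3*(-207) - 4/3*(-207)³)) = 1/(-198999 + (⅓ + 276 - 4/3*(-8869743))) = 1/(-198999 + (⅓ + 276 + 11826324)) = 1/(-198999 + 35479801/3) = 1/(34882804/3) = 3/34882804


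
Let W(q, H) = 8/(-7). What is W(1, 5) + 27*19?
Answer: 3583/7 ≈ 511.86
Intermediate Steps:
W(q, H) = -8/7 (W(q, H) = 8*(-⅐) = -8/7)
W(1, 5) + 27*19 = -8/7 + 27*19 = -8/7 + 513 = 3583/7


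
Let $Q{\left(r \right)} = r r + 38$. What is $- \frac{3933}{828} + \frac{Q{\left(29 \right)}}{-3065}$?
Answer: $- \frac{61751}{12260} \approx -5.0368$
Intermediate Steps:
$Q{\left(r \right)} = 38 + r^{2}$ ($Q{\left(r \right)} = r^{2} + 38 = 38 + r^{2}$)
$- \frac{3933}{828} + \frac{Q{\left(29 \right)}}{-3065} = - \frac{3933}{828} + \frac{38 + 29^{2}}{-3065} = \left(-3933\right) \frac{1}{828} + \left(38 + 841\right) \left(- \frac{1}{3065}\right) = - \frac{19}{4} + 879 \left(- \frac{1}{3065}\right) = - \frac{19}{4} - \frac{879}{3065} = - \frac{61751}{12260}$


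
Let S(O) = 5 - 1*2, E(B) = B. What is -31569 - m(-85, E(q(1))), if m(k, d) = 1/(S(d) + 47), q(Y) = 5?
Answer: -1578451/50 ≈ -31569.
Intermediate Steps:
S(O) = 3 (S(O) = 5 - 2 = 3)
m(k, d) = 1/50 (m(k, d) = 1/(3 + 47) = 1/50)
-31569 - m(-85, E(q(1))) = -31569 - 1*1/50 = -31569 - 1/50 = -1578451/50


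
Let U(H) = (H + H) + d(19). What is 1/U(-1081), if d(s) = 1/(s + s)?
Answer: -38/82155 ≈ -0.00046254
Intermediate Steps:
d(s) = 1/(2*s)
U(H) = 1/38 + 2*H (U(H) = (H + H) + (½)/19 = 2*H + (½)*(1/19) = 2*H + 1/38 = 1/38 + 2*H)
1/U(-1081) = 1/(1/38 + 2*(-1081)) = 1/(1/38 - 2162) = 1/(-82155/38) = -38/82155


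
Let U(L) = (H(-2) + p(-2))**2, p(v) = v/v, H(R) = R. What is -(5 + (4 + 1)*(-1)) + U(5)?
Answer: 1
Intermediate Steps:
p(v) = 1
U(L) = 1 (U(L) = (-2 + 1)**2 = (-1)**2 = 1)
-(5 + (4 + 1)*(-1)) + U(5) = -(5 + (4 + 1)*(-1)) + 1 = -(5 + 5*(-1)) + 1 = -(5 - 5) + 1 = -1*0 + 1 = 0 + 1 = 1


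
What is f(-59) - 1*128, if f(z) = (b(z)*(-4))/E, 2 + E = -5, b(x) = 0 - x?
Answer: -660/7 ≈ -94.286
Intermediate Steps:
b(x) = -x
E = -7 (E = -2 - 5 = -7)
f(z) = -4*z/7 (f(z) = (-z*(-4))/(-7) = (4*z)*(-⅐) = -4*z/7)
f(-59) - 1*128 = -4/7*(-59) - 1*128 = 236/7 - 128 = -660/7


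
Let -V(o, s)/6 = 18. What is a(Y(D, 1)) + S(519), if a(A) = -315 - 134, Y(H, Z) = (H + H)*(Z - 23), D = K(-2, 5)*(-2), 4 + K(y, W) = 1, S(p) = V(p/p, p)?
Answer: -557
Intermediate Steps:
V(o, s) = -108 (V(o, s) = -6*18 = -108)
S(p) = -108
K(y, W) = -3 (K(y, W) = -4 + 1 = -3)
D = 6 (D = -3*(-2) = 6)
Y(H, Z) = 2*H*(-23 + Z) (Y(H, Z) = (2*H)*(-23 + Z) = 2*H*(-23 + Z))
a(A) = -449
a(Y(D, 1)) + S(519) = -449 - 108 = -557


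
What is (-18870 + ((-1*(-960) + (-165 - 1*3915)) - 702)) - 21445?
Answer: -44137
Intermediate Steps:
(-18870 + ((-1*(-960) + (-165 - 1*3915)) - 702)) - 21445 = (-18870 + ((960 + (-165 - 3915)) - 702)) - 21445 = (-18870 + ((960 - 4080) - 702)) - 21445 = (-18870 + (-3120 - 702)) - 21445 = (-18870 - 3822) - 21445 = -22692 - 21445 = -44137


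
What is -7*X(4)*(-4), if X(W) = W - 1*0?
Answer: 112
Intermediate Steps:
X(W) = W (X(W) = W + 0 = W)
-7*X(4)*(-4) = -7*4*(-4) = -28*(-4) = 112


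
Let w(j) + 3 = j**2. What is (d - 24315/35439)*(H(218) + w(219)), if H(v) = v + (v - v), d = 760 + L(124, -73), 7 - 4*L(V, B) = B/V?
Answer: 13429434667763/366203 ≈ 3.6672e+7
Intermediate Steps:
L(V, B) = 7/4 - B/(4*V)
d = 377901/496 (d = 760 + (1/4)*(-1*(-73) + 7*124)/124 = 760 + (1/4)*(1/124)*(73 + 868) = 760 + (1/4)*(1/124)*941 = 760 + 941/496 = 377901/496 ≈ 761.90)
H(v) = v (H(v) = v + 0 = v)
w(j) = -3 + j**2
(d - 24315/35439)*(H(218) + w(219)) = (377901/496 - 24315/35439)*(218 + (-3 + 219**2)) = (377901/496 - 24315*1/35439)*(218 + (-3 + 47961)) = (377901/496 - 8105/11813)*(218 + 47958) = (4460124433/5859248)*48176 = 13429434667763/366203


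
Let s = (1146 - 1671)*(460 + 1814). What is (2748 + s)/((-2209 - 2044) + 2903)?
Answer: 198517/225 ≈ 882.30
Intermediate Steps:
s = -1193850 (s = -525*2274 = -1193850)
(2748 + s)/((-2209 - 2044) + 2903) = (2748 - 1193850)/((-2209 - 2044) + 2903) = -1191102/(-4253 + 2903) = -1191102/(-1350) = -1191102*(-1/1350) = 198517/225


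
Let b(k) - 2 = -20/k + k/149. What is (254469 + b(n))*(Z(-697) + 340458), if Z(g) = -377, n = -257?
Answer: 3313883573549654/38293 ≈ 8.6540e+10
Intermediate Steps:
b(k) = 2 - 20/k + k/149 (b(k) = 2 + (-20/k + k/149) = 2 - 20/k + k/149)
(254469 + b(n))*(Z(-697) + 340458) = (254469 + (2 - 20/(-257) + (1/149)*(-257)))*(-377 + 340458) = (254469 + (2 - 20*(-1/257) - 257/149))*340081 = (254469 + (2 + 20/257 - 257/149))*340081 = (254469 + 13517/38293)*340081 = (9744394934/38293)*340081 = 3313883573549654/38293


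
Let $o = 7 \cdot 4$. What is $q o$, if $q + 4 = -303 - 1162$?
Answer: $-41132$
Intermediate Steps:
$q = -1469$ ($q = -4 - 1465 = -1469$)
$o = 28$
$q o = \left(-1469\right) 28 = -41132$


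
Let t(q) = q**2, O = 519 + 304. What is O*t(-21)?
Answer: 362943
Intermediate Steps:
O = 823
O*t(-21) = 823*(-21)**2 = 823*441 = 362943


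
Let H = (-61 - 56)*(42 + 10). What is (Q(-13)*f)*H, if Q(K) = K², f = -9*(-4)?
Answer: -37015056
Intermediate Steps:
H = -6084 (H = -117*52 = -6084)
f = 36
(Q(-13)*f)*H = ((-13)²*36)*(-6084) = (169*36)*(-6084) = 6084*(-6084) = -37015056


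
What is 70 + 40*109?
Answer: 4430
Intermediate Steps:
70 + 40*109 = 70 + 4360 = 4430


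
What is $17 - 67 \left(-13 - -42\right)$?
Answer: $-1926$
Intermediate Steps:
$17 - 67 \left(-13 - -42\right) = 17 - 67 \left(-13 + 42\right) = 17 - 1943 = -1926$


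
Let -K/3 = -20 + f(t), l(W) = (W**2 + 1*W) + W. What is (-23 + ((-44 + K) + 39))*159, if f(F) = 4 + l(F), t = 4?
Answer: -8268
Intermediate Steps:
l(W) = W**2 + 2*W (l(W) = (W**2 + W) + W = (W + W**2) + W = W**2 + 2*W)
f(F) = 4 + F*(2 + F)
K = -24 (K = -3*(-20 + (4 + 4*(2 + 4))) = -3*(-20 + (4 + 4*6)) = -3*(-20 + (4 + 24)) = -3*(-20 + 28) = -3*8 = -24)
(-23 + ((-44 + K) + 39))*159 = (-23 + ((-44 - 24) + 39))*159 = (-23 + (-68 + 39))*159 = (-23 - 29)*159 = -52*159 = -8268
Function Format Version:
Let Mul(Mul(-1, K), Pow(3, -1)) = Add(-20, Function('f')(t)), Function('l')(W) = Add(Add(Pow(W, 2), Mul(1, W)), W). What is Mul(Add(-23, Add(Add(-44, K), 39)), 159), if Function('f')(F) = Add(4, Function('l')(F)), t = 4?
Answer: -8268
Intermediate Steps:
Function('l')(W) = Add(Pow(W, 2), Mul(2, W)) (Function('l')(W) = Add(Add(Pow(W, 2), W), W) = Add(Add(W, Pow(W, 2)), W) = Add(Pow(W, 2), Mul(2, W)))
Function('f')(F) = Add(4, Mul(F, Add(2, F)))
K = -24 (K = Mul(-3, Add(-20, Add(4, Mul(4, Add(2, 4))))) = Mul(-3, Add(-20, Add(4, Mul(4, 6)))) = Mul(-3, Add(-20, Add(4, 24))) = Mul(-3, Add(-20, 28)) = Mul(-3, 8) = -24)
Mul(Add(-23, Add(Add(-44, K), 39)), 159) = Mul(Add(-23, Add(Add(-44, -24), 39)), 159) = Mul(Add(-23, Add(-68, 39)), 159) = Mul(Add(-23, -29), 159) = Mul(-52, 159) = -8268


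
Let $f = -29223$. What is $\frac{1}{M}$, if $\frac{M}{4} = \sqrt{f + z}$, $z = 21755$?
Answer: $- \frac{i \sqrt{1867}}{14936} \approx - 0.0028929 i$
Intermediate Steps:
$M = 8 i \sqrt{1867}$ ($M = 4 \sqrt{-29223 + 21755} = 4 \sqrt{-7468} = 4 \cdot 2 i \sqrt{1867} = 8 i \sqrt{1867} \approx 345.67 i$)
$\frac{1}{M} = \frac{1}{8 i \sqrt{1867}} = - \frac{i \sqrt{1867}}{14936}$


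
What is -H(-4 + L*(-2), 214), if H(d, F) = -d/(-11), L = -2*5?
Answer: -16/11 ≈ -1.4545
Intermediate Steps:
L = -10
H(d, F) = d/11 (H(d, F) = -d*(-1)/11 = -(-1)*d/11 = d/11)
-H(-4 + L*(-2), 214) = -(-4 - 10*(-2))/11 = -(-4 + 20)/11 = -16/11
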